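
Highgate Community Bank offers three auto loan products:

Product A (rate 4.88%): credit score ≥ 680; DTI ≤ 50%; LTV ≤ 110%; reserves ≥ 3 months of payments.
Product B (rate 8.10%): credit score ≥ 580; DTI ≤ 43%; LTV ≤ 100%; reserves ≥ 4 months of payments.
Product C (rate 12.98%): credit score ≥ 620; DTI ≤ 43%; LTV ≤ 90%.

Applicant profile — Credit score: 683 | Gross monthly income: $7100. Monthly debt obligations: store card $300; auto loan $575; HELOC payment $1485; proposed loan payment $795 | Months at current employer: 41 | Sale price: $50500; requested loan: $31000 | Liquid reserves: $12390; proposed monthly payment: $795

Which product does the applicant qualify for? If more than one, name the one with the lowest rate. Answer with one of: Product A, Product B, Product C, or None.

Total debts = (300 + 575 + 1,485 + 795) = 3,155; DTI = 3,155/7,100 = 44.4%.
LTV = 31,000/50,500 = 61.4%.
Reserves = 12,390/795 = 15.6 months.
Product A: score 683 ≥ 680; DTI 44.4% ≤ 50%; LTV 61.4% ≤ 110%; reserves 15.6 ≥ 3 mo → qualifies.
Product B: score 683 ≥ 580; DTI 44.4% > 43%; LTV 61.4% ≤ 100%; reserves 15.6 ≥ 4 mo → does not qualify.
Product C: score 683 ≥ 620; DTI 44.4% > 43%; LTV 61.4% ≤ 90% → does not qualify.

Product A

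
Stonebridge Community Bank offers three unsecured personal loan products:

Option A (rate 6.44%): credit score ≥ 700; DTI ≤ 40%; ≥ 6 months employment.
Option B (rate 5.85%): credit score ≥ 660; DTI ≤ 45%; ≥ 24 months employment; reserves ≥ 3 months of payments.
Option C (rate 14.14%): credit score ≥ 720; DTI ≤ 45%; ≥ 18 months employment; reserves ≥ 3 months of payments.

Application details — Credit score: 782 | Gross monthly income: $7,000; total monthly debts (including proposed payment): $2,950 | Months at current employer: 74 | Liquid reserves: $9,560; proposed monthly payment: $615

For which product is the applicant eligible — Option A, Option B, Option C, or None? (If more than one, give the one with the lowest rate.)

DTI = 2,950/7,000 = 42.1%.
Reserves = 9,560/615 = 15.5 months.
Option A: score 782 ≥ 700; DTI 42.1% > 40%; employment 74 ≥ 6 mo → does not qualify.
Option B: score 782 ≥ 660; DTI 42.1% ≤ 45%; employment 74 ≥ 24 mo; reserves 15.5 ≥ 3 mo → qualifies.
Option C: score 782 ≥ 720; DTI 42.1% ≤ 45%; employment 74 ≥ 18 mo; reserves 15.5 ≥ 3 mo → qualifies.
Qualifying: Option B, Option C. Lowest rate is 5.85% → Option B.

Option B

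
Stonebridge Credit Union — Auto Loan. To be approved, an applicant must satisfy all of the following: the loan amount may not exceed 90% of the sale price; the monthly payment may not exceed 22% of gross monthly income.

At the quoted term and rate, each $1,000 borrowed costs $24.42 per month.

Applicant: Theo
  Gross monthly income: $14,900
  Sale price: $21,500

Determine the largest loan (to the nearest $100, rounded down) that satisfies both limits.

$19,300

Payment cap: 22% × $14,900 = $3,278/month.
At $24.42 per $1,000, that supports 3,278/24.42 × 1,000 ≈ $134,234 → $134,200.
LTV cap: 90% × $21,500 = $19,350 → $19,300.
Binding constraint: loan-to-value.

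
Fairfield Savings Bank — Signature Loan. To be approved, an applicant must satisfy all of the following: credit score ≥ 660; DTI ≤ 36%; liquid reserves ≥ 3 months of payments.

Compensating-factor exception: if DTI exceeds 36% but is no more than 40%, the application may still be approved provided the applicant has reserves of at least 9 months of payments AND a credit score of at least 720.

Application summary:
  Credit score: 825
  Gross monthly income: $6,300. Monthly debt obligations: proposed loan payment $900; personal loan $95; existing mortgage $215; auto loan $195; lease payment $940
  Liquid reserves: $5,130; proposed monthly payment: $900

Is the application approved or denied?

Credit score 825 ≥ 660 (meets base)
Total debts = (900 + 95 + 215 + 195 + 940) = 2,345. DTI: 2,345 ÷ 6,300 = 37.2%, over the 36% base limit.
Liquid reserves cover 5,130/900 = 5.7 months — ≥ 3 required
37.2% falls in the override range (36%–40%), so the compensating-factor test applies.
Reserves 5.7 < 9 months; credit score 825 ≥ 720.
Compensating-factor requirement not fully met.

Denied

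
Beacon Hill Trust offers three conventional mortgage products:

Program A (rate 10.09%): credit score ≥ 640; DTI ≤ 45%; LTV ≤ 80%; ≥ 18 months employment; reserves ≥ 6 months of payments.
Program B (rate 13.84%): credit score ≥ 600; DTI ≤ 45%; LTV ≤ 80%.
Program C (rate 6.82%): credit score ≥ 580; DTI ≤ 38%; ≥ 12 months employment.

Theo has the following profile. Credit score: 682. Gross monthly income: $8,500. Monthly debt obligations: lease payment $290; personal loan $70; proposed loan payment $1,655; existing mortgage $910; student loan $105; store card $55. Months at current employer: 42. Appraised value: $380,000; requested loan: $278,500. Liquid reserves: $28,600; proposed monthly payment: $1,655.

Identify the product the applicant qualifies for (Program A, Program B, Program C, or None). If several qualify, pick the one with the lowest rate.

Total debts = (290 + 70 + 1,655 + 910 + 105 + 55) = 3,085; DTI = 3,085/8,500 = 36.3%.
LTV = 278,500/380,000 = 73.3%.
Reserves = 28,600/1,655 = 17.3 months.
Program A: score 682 ≥ 640; DTI 36.3% ≤ 45%; LTV 73.3% ≤ 80%; employment 42 ≥ 18 mo; reserves 17.3 ≥ 6 mo → qualifies.
Program B: score 682 ≥ 600; DTI 36.3% ≤ 45%; LTV 73.3% ≤ 80% → qualifies.
Program C: score 682 ≥ 580; DTI 36.3% ≤ 38%; employment 42 ≥ 12 mo → qualifies.
Qualifying: Program A, Program B, Program C. Lowest rate is 6.82% → Program C.

Program C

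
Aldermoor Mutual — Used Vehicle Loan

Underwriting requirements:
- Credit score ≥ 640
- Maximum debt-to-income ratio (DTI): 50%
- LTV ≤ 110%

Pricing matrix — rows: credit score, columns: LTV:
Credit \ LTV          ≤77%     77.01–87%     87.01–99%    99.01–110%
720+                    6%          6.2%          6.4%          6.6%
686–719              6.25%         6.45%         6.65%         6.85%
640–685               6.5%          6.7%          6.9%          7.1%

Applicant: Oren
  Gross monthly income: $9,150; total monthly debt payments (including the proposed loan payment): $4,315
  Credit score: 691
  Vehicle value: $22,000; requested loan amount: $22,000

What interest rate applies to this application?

Credit score 691 ≥ 640; Debt-to-income = 4,315/9,150 = 47.2% — meets 50% limit
LTV = 22,000/22,000 = 100% ≤ 110%
Score 691 is in the 686–719 band; LTV 100% is in the 99.01–110% band → 6.85%.

6.85%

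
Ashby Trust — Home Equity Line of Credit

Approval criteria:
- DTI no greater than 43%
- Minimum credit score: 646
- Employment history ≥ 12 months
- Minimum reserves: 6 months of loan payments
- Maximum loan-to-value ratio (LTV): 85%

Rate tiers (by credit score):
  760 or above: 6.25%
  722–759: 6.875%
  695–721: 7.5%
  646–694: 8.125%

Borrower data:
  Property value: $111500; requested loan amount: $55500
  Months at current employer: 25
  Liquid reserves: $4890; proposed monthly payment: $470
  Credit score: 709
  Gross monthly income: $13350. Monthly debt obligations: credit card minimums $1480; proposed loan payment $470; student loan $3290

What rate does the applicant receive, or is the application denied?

Credit score 709 ≥ 646 (meets minimum)
Liquid reserves cover 4,890/470 = 10.4 months — ≥ 6 required
Employment 25 ≥ 12 months
Loan-to-value = 55,500/111,500 = 49.8% — pass (85% max)
Total monthly debts = (1,480 + 470 + 3,290) = 5,240. DTI = 5,240/13,350 = 39.3% ≤ 43%
All requirements met. Score 709 falls in the 695–721 tier → 7.5%.

Approved at 7.5%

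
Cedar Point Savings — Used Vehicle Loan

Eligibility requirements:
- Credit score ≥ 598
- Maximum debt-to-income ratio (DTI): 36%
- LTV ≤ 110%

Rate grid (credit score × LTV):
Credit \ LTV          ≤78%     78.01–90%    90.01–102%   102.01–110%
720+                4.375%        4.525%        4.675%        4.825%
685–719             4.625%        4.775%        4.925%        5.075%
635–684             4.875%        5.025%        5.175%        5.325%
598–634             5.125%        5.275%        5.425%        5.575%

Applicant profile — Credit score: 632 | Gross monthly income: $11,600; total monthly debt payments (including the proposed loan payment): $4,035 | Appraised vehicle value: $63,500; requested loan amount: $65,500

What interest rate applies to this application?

Credit score 632 ≥ 598; DTI: 4,035 ÷ 11,600 = 34.8%, within the 36% cap
Loan-to-value = 65,500/63,500 = 103.1% — pass (110% max)
Score 632 is in the 598–634 band; LTV 103.1% is in the 102.01–110% band → 5.575%.

5.575%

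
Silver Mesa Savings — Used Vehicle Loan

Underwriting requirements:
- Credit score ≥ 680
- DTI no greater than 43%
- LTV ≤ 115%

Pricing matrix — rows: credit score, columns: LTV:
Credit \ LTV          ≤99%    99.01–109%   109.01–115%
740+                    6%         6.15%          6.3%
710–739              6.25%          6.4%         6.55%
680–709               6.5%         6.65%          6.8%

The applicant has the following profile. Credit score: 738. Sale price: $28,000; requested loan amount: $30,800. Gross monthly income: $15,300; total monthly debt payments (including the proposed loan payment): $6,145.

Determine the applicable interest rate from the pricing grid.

6.55%

Credit score 738 ≥ 680; Debt-to-income = 6,145/15,300 = 40.2% — meets 43% limit
LTV: 30,800 ÷ 28,000 = 110%, within 115% cap
Row: 738 falls in 710–739. Column: 110% falls in 109.01–115%. Rate = 6.55%.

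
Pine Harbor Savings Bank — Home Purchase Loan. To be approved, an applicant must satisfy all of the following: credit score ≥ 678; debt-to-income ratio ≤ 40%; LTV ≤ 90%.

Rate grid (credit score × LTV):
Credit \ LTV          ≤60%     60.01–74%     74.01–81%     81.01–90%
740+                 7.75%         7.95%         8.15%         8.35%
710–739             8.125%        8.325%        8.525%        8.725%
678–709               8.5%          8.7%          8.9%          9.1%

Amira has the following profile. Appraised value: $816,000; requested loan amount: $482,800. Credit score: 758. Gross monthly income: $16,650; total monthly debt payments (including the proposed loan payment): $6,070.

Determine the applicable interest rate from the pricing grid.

Credit score 758 ≥ 678; Debt-to-income = 6,070/16,650 = 36.5% — meets 40% limit
LTV = 482,800/816,000 = 59.2% ≤ 90%
Credit 758 → row 740+; LTV 59.2% → column ≤60%. Grid cell → 7.75%.

7.75%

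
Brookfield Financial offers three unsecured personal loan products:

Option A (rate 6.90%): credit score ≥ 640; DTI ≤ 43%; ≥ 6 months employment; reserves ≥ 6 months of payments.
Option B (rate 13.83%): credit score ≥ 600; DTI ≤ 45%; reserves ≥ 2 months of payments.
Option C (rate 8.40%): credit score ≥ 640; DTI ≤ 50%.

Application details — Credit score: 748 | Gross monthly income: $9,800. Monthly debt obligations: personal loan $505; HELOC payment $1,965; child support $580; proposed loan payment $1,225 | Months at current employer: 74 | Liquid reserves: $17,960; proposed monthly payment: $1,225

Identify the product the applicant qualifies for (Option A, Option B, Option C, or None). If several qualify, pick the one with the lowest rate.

Option C

Total debts = (505 + 1,965 + 580 + 1,225) = 4,275; DTI = 4,275/9,800 = 43.6%.
Reserves = 17,960/1,225 = 14.7 months.
Option A: score 748 ≥ 640; DTI 43.6% > 43%; employment 74 ≥ 6 mo; reserves 14.7 ≥ 6 mo → does not qualify.
Option B: score 748 ≥ 600; DTI 43.6% ≤ 45%; reserves 14.7 ≥ 2 mo → qualifies.
Option C: score 748 ≥ 640; DTI 43.6% ≤ 50% → qualifies.
Qualifying: Option B, Option C. Lowest rate is 8.40% → Option C.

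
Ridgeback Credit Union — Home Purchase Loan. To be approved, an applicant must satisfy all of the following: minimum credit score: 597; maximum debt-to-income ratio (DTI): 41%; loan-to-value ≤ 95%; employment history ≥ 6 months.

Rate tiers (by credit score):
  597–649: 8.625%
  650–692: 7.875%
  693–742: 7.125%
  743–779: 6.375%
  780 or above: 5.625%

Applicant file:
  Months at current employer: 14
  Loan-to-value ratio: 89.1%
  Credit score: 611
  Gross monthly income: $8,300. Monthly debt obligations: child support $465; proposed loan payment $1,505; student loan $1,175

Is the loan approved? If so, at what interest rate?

Approved at 8.625%

Credit score 611 ≥ 597 (meets minimum)
Total monthly debts = (465 + 1,505 + 1,175) = 3,145. DTI: 3,145 ÷ 8,300 = 37.9%, within the 41% cap
Employment 14 ≥ 6 months
LTV 89.1% ≤ 95%
All requirements met. Score 611 falls in the 597–649 tier → 8.625%.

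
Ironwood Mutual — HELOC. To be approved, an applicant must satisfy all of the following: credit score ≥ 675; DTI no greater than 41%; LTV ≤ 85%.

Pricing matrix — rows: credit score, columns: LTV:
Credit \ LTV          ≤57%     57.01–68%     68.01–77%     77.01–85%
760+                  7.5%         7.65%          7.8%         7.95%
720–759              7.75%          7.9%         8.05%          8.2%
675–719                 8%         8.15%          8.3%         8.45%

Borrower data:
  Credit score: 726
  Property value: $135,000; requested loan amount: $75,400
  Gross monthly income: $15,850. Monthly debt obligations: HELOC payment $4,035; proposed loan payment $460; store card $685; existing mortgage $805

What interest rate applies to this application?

Credit score 726 ≥ 675; Total monthly debts = (4,035 + 460 + 685 + 805) = 5,985. DTI: 5,985 ÷ 15,850 = 37.8%, within the 41% cap
LTV: 75,400 ÷ 135,000 = 55.9%, within 85% cap
Score 726 is in the 720–759 band; LTV 55.9% is in the ≤57% band → 7.75%.

7.75%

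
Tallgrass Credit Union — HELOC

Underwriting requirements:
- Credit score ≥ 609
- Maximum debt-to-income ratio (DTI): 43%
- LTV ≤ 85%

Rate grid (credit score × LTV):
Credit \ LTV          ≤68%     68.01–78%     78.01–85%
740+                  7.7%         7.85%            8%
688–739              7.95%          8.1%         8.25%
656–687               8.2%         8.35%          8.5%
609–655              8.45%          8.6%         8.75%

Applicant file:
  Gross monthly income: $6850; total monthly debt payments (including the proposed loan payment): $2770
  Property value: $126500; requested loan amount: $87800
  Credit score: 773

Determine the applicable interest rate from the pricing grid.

7.85%

Credit score 773 ≥ 609; DTI: 2,770 ÷ 6,850 = 40.4%, within the 43% cap
Loan-to-value = 87,800/126,500 = 69.4% — pass (85% max)
Score 773 is in the 740+ band; LTV 69.4% is in the 68.01–78% band → 7.85%.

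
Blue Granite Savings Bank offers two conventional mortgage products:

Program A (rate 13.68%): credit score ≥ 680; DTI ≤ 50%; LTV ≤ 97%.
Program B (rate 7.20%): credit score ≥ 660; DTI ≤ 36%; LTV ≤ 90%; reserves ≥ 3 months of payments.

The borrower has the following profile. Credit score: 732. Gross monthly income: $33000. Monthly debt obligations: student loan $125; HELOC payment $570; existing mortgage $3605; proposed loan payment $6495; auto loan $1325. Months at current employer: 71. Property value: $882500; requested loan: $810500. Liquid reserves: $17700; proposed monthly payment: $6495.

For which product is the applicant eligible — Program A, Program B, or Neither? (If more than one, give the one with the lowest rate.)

Program A

Total debts = (125 + 570 + 3,605 + 6,495 + 1,325) = 12,120; DTI = 12,120/33,000 = 36.7%.
LTV = 810,500/882,500 = 91.8%.
Reserves = 17,700/6,495 = 2.7 months.
Program A: score 732 ≥ 680; DTI 36.7% ≤ 50%; LTV 91.8% ≤ 97% → qualifies.
Program B: score 732 ≥ 660; DTI 36.7% > 36%; LTV 91.8% > 90%; reserves 2.7 < 3 mo → does not qualify.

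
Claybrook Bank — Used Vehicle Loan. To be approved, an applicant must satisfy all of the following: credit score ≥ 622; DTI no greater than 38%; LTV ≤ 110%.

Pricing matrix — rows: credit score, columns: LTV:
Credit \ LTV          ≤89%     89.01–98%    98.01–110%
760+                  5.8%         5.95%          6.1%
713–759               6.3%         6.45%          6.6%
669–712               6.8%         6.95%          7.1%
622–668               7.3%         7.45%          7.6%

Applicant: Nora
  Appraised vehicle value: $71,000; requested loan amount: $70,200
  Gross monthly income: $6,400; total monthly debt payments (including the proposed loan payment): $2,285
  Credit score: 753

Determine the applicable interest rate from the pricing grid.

Credit score 753 ≥ 622; Debt-to-income = 2,285/6,400 = 35.7% — meets 38% limit
Loan-to-value = 70,200/71,000 = 98.9% — pass (110% max)
Score 753 is in the 713–759 band; LTV 98.9% is in the 98.01–110% band → 6.6%.

6.6%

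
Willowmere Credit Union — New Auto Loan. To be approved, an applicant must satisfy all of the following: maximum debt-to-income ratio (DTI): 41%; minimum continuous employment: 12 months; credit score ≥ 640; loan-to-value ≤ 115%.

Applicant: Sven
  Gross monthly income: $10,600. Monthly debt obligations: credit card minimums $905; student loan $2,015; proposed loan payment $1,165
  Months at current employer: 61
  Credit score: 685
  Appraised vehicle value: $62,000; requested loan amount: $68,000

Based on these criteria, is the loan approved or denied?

Total monthly debts = (905 + 2,015 + 1,165) = 4,085. DTI: 4,085 ÷ 10,600 = 38.5%, within the 41% cap
Employment 61 ≥ 12 months
Credit score 685 ≥ 640 (meets)
LTV: 68,000 ÷ 62,000 = 109.7%, within 115% cap
All criteria satisfied.

Approved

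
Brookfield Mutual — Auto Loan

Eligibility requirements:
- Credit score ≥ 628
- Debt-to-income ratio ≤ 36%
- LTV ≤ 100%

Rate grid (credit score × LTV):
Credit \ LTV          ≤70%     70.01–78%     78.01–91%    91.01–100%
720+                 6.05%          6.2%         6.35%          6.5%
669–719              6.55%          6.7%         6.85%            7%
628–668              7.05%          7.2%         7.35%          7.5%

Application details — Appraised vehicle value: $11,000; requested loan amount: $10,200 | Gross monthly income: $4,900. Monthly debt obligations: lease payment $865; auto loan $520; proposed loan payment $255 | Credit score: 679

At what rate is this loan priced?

7%

Credit score 679 ≥ 628; Total monthly debts = (865 + 520 + 255) = 1,640. Debt-to-income = 1,640/4,900 = 33.5% — meets 36% limit
LTV: 10,200 ÷ 11,000 = 92.7%, within 100% cap
Credit 679 → row 669–719; LTV 92.7% → column 91.01–100%. Grid cell → 7%.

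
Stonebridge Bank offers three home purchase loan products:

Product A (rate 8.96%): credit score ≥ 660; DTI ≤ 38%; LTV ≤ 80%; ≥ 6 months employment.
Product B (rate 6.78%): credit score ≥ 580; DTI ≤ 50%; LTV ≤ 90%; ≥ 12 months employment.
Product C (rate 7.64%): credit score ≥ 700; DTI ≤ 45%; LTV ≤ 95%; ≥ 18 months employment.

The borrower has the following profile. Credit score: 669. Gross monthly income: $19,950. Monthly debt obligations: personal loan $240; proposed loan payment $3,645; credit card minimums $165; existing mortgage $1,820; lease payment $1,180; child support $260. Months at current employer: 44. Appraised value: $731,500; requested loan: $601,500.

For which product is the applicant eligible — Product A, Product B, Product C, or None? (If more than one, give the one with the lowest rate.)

Product B

Total debts = (240 + 3,645 + 165 + 1,820 + 1,180 + 260) = 7,310; DTI = 7,310/19,950 = 36.6%.
LTV = 601,500/731,500 = 82.2%.
Product A: score 669 ≥ 660; DTI 36.6% ≤ 38%; LTV 82.2% > 80%; employment 44 ≥ 6 mo → does not qualify.
Product B: score 669 ≥ 580; DTI 36.6% ≤ 50%; LTV 82.2% ≤ 90%; employment 44 ≥ 12 mo → qualifies.
Product C: score 669 < 700; DTI 36.6% ≤ 45%; LTV 82.2% ≤ 95%; employment 44 ≥ 18 mo → does not qualify.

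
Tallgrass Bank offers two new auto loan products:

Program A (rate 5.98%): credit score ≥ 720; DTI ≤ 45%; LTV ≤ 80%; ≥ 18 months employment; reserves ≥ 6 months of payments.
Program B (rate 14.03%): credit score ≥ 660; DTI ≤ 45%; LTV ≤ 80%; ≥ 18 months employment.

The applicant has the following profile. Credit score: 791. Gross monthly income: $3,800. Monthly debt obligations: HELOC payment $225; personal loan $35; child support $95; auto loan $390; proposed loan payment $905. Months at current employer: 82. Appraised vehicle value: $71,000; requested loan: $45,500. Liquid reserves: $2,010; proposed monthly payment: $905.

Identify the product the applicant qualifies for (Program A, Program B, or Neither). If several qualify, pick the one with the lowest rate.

Total debts = (225 + 35 + 95 + 390 + 905) = 1,650; DTI = 1,650/3,800 = 43.4%.
LTV = 45,500/71,000 = 64.1%.
Reserves = 2,010/905 = 2.2 months.
Program A: score 791 ≥ 720; DTI 43.4% ≤ 45%; LTV 64.1% ≤ 80%; employment 82 ≥ 18 mo; reserves 2.2 < 6 mo → does not qualify.
Program B: score 791 ≥ 660; DTI 43.4% ≤ 45%; LTV 64.1% ≤ 80%; employment 82 ≥ 18 mo → qualifies.

Program B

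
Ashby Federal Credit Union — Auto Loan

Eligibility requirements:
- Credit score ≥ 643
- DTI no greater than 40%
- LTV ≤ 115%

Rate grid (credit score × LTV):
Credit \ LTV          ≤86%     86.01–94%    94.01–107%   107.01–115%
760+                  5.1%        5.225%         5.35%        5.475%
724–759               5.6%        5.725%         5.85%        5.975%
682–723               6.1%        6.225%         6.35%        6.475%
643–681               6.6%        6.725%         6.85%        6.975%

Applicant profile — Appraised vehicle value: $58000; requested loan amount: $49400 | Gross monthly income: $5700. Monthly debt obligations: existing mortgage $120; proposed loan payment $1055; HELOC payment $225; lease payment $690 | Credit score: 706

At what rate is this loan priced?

6.1%

Credit score 706 ≥ 643; Total monthly debts = (120 + 1,055 + 225 + 690) = 2,090. DTI: 2,090 ÷ 5,700 = 36.7%, within the 40% cap
LTV = 49,400/58,000 = 85.2% ≤ 115%
Credit 706 → row 682–723; LTV 85.2% → column ≤86%. Grid cell → 6.1%.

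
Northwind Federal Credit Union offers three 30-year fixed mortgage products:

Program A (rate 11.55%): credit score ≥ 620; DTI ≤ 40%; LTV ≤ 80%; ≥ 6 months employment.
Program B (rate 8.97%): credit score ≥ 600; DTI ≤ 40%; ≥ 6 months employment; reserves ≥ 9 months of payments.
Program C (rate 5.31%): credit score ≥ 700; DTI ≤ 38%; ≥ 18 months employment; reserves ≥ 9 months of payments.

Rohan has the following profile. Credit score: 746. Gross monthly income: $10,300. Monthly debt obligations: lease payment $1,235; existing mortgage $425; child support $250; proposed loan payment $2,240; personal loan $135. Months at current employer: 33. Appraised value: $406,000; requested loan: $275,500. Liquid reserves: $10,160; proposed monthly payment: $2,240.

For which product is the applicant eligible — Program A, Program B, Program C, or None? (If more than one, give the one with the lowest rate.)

Total debts = (1,235 + 425 + 250 + 2,240 + 135) = 4,285; DTI = 4,285/10,300 = 41.6%.
LTV = 275,500/406,000 = 67.9%.
Reserves = 10,160/2,240 = 4.5 months.
Program A: score 746 ≥ 620; DTI 41.6% > 40%; LTV 67.9% ≤ 80%; employment 33 ≥ 6 mo → does not qualify.
Program B: score 746 ≥ 600; DTI 41.6% > 40%; employment 33 ≥ 6 mo; reserves 4.5 < 9 mo → does not qualify.
Program C: score 746 ≥ 700; DTI 41.6% > 38%; employment 33 ≥ 18 mo; reserves 4.5 < 9 mo → does not qualify.

None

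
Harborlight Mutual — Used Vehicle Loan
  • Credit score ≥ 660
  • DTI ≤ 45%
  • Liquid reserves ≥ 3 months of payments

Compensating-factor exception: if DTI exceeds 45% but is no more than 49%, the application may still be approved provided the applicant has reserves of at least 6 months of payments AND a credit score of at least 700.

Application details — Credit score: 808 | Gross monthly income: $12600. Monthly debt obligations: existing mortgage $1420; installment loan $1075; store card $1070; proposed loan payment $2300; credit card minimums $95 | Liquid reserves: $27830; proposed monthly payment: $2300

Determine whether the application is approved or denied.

Approved

Credit score 808 ≥ 660 (meets base)
Total debts = (1,420 + 1,075 + 1,070 + 2,300 + 95) = 5,960. DTI = 5,960/12,600 = 47.3% > 45% — standard DTI limit exceeded.
Reserves: 27,830 ÷ 2,300 = 12.1 months (meets 3-month minimum)
DTI 47.3% is within the 45%–49% exception band; checking compensating factors.
Override check — reserves: 12.1 mo (ok); score: 808 (ok).
Both compensating conditions met → exception applies.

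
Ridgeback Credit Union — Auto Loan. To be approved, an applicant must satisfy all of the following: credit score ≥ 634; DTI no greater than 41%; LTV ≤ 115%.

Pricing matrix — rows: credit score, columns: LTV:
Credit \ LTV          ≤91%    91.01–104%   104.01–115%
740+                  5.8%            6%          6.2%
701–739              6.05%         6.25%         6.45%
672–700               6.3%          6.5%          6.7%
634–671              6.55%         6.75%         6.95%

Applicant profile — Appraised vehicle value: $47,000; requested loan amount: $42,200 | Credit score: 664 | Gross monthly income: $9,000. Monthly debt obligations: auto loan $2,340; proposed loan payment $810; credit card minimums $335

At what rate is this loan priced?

6.55%

Credit score 664 ≥ 634; Total monthly debts = (2,340 + 810 + 335) = 3,485. DTI = 3,485/9,000 = 38.7% ≤ 41%
LTV = 42,200/47,000 = 89.8% ≤ 115%
Credit 664 → row 634–671; LTV 89.8% → column ≤91%. Grid cell → 6.55%.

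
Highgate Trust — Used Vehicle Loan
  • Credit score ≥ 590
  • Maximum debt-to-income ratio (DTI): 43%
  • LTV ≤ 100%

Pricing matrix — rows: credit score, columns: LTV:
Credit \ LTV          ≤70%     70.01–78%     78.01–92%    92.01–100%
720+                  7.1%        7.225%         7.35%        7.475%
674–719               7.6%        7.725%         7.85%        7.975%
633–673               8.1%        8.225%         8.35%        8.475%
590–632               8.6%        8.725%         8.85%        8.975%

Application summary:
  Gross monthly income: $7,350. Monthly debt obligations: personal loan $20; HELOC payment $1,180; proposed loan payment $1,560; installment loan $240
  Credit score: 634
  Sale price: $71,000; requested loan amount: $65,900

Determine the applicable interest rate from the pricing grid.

Credit score 634 ≥ 590; Total monthly debts = (20 + 1,180 + 1,560 + 240) = 3,000. DTI: 3,000 ÷ 7,350 = 40.8%, within the 43% cap
LTV = 65,900/71,000 = 92.8% ≤ 100%
Credit 634 → row 633–673; LTV 92.8% → column 92.01–100%. Grid cell → 8.475%.

8.475%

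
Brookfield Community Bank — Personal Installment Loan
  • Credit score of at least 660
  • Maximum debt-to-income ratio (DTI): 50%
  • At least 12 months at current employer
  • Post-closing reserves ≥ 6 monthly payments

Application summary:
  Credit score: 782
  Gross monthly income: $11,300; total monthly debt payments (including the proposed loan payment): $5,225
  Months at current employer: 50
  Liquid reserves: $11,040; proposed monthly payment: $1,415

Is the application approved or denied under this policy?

Credit score 782 ≥ 660 (meets)
Debt-to-income = 5,225/11,300 = 46.2% — meets 50% limit
Employment 50 ≥ 12 months
Liquid reserves cover 11,040/1,415 = 7.8 months — ≥ 6 required
All criteria satisfied.

Approved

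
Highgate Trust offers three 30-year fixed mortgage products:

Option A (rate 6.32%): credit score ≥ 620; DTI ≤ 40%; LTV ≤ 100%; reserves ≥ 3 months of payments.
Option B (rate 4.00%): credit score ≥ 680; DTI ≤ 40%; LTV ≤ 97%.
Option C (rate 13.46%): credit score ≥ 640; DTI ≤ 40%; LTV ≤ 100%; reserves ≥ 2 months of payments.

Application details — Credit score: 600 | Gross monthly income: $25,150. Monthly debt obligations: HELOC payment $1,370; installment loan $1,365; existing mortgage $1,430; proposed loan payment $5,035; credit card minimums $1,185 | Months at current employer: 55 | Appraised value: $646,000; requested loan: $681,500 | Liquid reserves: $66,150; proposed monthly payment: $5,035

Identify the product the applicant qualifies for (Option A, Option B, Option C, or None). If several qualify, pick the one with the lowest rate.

None

Total debts = (1,370 + 1,365 + 1,430 + 5,035 + 1,185) = 10,385; DTI = 10,385/25,150 = 41.3%.
LTV = 681,500/646,000 = 105.5%.
Reserves = 66,150/5,035 = 13.1 months.
Option A: score 600 < 620; DTI 41.3% > 40%; LTV 105.5% > 100%; reserves 13.1 ≥ 3 mo → does not qualify.
Option B: score 600 < 680; DTI 41.3% > 40%; LTV 105.5% > 97% → does not qualify.
Option C: score 600 < 640; DTI 41.3% > 40%; LTV 105.5% > 100%; reserves 13.1 ≥ 2 mo → does not qualify.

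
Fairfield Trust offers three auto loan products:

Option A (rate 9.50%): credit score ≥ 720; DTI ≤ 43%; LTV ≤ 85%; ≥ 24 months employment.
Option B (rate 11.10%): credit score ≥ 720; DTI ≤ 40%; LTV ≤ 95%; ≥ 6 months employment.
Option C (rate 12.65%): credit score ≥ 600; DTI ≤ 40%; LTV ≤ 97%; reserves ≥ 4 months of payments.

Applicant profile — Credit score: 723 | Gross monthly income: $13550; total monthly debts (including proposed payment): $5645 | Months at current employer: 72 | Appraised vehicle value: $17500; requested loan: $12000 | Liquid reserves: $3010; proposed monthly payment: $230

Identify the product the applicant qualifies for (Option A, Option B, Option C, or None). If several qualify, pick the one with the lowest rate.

DTI = 5,645/13,550 = 41.7%.
LTV = 12,000/17,500 = 68.6%.
Reserves = 3,010/230 = 13.1 months.
Option A: score 723 ≥ 720; DTI 41.7% ≤ 43%; LTV 68.6% ≤ 85%; employment 72 ≥ 24 mo → qualifies.
Option B: score 723 ≥ 720; DTI 41.7% > 40%; LTV 68.6% ≤ 95%; employment 72 ≥ 6 mo → does not qualify.
Option C: score 723 ≥ 600; DTI 41.7% > 40%; LTV 68.6% ≤ 97%; reserves 13.1 ≥ 4 mo → does not qualify.

Option A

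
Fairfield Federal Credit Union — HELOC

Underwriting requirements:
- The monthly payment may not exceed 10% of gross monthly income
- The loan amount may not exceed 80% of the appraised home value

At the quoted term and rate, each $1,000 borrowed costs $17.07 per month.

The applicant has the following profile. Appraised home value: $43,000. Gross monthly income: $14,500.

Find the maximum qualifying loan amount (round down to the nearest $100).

$34,400

Payment cap: 10% × $14,500 = $1,450/month.
At $17.07 per $1,000, that supports 1,450/17.07 × 1,000 ≈ $84,944 → $84,900.
LTV cap: 80% × $43,000 = $34,400 → $34,400.
Binding constraint: loan-to-value.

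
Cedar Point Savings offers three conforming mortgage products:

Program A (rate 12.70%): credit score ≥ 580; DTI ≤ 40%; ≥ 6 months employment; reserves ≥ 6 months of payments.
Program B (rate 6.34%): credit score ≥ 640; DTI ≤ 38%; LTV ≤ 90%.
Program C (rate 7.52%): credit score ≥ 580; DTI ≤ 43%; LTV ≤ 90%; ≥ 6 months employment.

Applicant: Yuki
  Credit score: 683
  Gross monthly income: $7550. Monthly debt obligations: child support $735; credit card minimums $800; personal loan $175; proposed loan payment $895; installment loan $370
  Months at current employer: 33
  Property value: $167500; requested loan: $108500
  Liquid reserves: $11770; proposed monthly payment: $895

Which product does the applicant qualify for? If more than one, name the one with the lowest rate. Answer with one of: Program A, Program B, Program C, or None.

Program C

Total debts = (735 + 800 + 175 + 895 + 370) = 2,975; DTI = 2,975/7,550 = 39.4%.
LTV = 108,500/167,500 = 64.8%.
Reserves = 11,770/895 = 13.2 months.
Program A: score 683 ≥ 580; DTI 39.4% ≤ 40%; employment 33 ≥ 6 mo; reserves 13.2 ≥ 6 mo → qualifies.
Program B: score 683 ≥ 640; DTI 39.4% > 38%; LTV 64.8% ≤ 90% → does not qualify.
Program C: score 683 ≥ 580; DTI 39.4% ≤ 43%; LTV 64.8% ≤ 90%; employment 33 ≥ 6 mo → qualifies.
Qualifying: Program A, Program C. Lowest rate is 7.52% → Program C.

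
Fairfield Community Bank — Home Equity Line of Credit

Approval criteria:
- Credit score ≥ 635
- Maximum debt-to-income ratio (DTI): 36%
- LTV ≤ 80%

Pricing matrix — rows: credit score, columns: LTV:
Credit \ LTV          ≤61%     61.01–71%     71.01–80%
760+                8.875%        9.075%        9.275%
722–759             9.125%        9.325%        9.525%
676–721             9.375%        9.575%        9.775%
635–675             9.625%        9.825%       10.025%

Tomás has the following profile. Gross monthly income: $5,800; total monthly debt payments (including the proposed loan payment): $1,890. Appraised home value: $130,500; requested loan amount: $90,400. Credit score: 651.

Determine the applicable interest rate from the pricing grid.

Credit score 651 ≥ 635; Debt-to-income = 1,890/5,800 = 32.6% — meets 36% limit
LTV: 90,400 ÷ 130,500 = 69.3%, within 80% cap
Row: 651 falls in 635–675. Column: 69.3% falls in 61.01–71%. Rate = 9.825%.

9.825%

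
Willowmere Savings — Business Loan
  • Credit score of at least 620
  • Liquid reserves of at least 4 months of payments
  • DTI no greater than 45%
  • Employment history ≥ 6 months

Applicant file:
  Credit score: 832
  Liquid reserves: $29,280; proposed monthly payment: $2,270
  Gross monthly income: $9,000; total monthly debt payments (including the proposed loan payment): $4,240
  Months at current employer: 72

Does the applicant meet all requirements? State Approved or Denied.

Credit score 832 ≥ 620 (meets)
Reserves: 29,280 ÷ 2,270 = 12.9 months (meets 4-month minimum)
Debt-to-income = 4,240/9,000 = 47.1% — over 45% limit
Employment 72 ≥ 6 months
Fails on DTI.

Denied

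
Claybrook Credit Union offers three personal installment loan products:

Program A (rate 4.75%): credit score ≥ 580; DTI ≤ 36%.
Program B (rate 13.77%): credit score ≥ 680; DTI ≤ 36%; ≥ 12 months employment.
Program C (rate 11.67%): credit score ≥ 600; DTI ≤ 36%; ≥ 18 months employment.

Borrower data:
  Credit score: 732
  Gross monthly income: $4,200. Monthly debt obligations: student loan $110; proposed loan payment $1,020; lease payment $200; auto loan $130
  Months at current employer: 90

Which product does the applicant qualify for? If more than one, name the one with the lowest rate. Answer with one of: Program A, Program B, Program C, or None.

Total debts = (110 + 1,020 + 200 + 130) = 1,460; DTI = 1,460/4,200 = 34.8%.
Program A: score 732 ≥ 580; DTI 34.8% ≤ 36% → qualifies.
Program B: score 732 ≥ 680; DTI 34.8% ≤ 36%; employment 90 ≥ 12 mo → qualifies.
Program C: score 732 ≥ 600; DTI 34.8% ≤ 36%; employment 90 ≥ 18 mo → qualifies.
Qualifying: Program A, Program B, Program C. Lowest rate is 4.75% → Program A.

Program A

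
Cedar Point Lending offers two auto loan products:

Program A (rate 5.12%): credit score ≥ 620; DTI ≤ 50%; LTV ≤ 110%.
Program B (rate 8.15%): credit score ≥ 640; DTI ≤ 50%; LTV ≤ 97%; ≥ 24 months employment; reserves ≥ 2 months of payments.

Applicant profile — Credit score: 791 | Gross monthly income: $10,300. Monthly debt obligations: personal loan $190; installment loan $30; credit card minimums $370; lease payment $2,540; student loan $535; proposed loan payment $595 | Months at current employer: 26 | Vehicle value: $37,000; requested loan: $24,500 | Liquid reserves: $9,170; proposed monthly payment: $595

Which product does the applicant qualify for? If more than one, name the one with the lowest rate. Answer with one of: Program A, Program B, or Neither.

Program A

Total debts = (190 + 30 + 370 + 2,540 + 535 + 595) = 4,260; DTI = 4,260/10,300 = 41.4%.
LTV = 24,500/37,000 = 66.2%.
Reserves = 9,170/595 = 15.4 months.
Program A: score 791 ≥ 620; DTI 41.4% ≤ 50%; LTV 66.2% ≤ 110% → qualifies.
Program B: score 791 ≥ 640; DTI 41.4% ≤ 50%; LTV 66.2% ≤ 97%; employment 26 ≥ 24 mo; reserves 15.4 ≥ 2 mo → qualifies.
Qualifying: Program A, Program B. Lowest rate is 5.12% → Program A.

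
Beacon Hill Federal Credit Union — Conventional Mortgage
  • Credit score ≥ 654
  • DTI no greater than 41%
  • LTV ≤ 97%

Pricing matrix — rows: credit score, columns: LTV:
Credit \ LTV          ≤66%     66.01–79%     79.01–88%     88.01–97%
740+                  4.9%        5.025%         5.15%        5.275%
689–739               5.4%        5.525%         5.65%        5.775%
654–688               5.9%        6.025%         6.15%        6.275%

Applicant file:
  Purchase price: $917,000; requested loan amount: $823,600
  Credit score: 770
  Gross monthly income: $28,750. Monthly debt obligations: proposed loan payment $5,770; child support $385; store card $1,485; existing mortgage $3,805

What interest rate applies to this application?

5.275%

Credit score 770 ≥ 654; Total monthly debts = (5,770 + 385 + 1,485 + 3,805) = 11,445. DTI = 11,445/28,750 = 39.8% ≤ 41%
LTV = 823,600/917,000 = 89.8% ≤ 97%
Score 770 is in the 740+ band; LTV 89.8% is in the 88.01–97% band → 5.275%.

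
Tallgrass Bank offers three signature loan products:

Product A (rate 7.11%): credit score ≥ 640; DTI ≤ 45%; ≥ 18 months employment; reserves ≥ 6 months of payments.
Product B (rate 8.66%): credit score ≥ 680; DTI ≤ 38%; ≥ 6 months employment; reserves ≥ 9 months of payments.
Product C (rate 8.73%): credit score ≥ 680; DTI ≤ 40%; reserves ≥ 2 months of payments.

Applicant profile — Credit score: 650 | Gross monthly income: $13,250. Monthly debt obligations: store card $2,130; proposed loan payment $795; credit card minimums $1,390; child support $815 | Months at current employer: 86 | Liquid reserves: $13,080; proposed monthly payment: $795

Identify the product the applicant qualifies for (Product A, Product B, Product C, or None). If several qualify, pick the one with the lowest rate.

Total debts = (2,130 + 795 + 1,390 + 815) = 5,130; DTI = 5,130/13,250 = 38.7%.
Reserves = 13,080/795 = 16.5 months.
Product A: score 650 ≥ 640; DTI 38.7% ≤ 45%; employment 86 ≥ 18 mo; reserves 16.5 ≥ 6 mo → qualifies.
Product B: score 650 < 680; DTI 38.7% > 38%; employment 86 ≥ 6 mo; reserves 16.5 ≥ 9 mo → does not qualify.
Product C: score 650 < 680; DTI 38.7% ≤ 40%; reserves 16.5 ≥ 2 mo → does not qualify.

Product A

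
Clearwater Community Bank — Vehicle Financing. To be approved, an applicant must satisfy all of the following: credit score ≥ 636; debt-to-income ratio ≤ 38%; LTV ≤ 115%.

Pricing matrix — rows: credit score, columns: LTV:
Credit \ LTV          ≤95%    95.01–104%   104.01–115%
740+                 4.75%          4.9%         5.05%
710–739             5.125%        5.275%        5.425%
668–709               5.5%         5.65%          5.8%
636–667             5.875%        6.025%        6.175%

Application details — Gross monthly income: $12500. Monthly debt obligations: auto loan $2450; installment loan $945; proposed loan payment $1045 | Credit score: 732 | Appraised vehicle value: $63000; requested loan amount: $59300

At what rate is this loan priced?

5.125%

Credit score 732 ≥ 636; Total monthly debts = (2,450 + 945 + 1,045) = 4,440. Debt-to-income = 4,440/12,500 = 35.5% — meets 38% limit
LTV: 59,300 ÷ 63,000 = 94.1%, within 115% cap
Row: 732 falls in 710–739. Column: 94.1% falls in ≤95%. Rate = 5.125%.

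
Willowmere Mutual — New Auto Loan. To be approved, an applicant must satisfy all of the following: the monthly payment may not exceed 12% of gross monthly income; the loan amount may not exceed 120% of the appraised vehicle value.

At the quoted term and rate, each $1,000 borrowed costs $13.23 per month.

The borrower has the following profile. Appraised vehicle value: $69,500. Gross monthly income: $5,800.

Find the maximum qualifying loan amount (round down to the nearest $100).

Payment cap: 12% × $5,800 = $696/month.
At $13.23 per $1,000, that supports 696/13.23 × 1,000 ≈ $52,607 → $52,600.
LTV cap: 120% × $69,500 = $83,400 → $83,400.
Binding constraint: payment-to-income.

$52,600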